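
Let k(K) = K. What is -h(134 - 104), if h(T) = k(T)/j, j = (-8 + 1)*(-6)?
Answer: -5/7 ≈ -0.71429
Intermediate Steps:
j = 42 (j = -7*(-6) = 42)
h(T) = T/42
-h(134 - 104) = -(134 - 104)/42 = -30/42 = -1*5/7 = -5/7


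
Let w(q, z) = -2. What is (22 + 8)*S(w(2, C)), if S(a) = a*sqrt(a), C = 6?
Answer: -60*I*sqrt(2) ≈ -84.853*I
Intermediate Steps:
S(a) = a**(3/2)
(22 + 8)*S(w(2, C)) = (22 + 8)*(-2)**(3/2) = 30*(-2*I*sqrt(2)) = -60*I*sqrt(2)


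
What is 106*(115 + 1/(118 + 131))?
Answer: 3035416/249 ≈ 12190.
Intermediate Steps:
106*(115 + 1/(118 + 131)) = 106*(115 + 1/249) = 106*(28636/249) = 3035416/249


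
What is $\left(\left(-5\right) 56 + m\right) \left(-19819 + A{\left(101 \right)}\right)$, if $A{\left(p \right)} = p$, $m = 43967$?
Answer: $-861420266$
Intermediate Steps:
$\left(\left(-5\right) 56 + m\right) \left(-19819 + A{\left(101 \right)}\right) = \left(\left(-5\right) 56 + 43967\right) \left(-19819 + 101\right) = \left(-280 + 43967\right) \left(-19718\right) = 43687 \left(-19718\right) = -861420266$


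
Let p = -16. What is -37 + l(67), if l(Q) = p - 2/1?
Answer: -55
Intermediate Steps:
l(Q) = -18 (l(Q) = -16 - 2/1 = -16 - 2 = -18)
-37 + l(67) = -37 - 18 = -55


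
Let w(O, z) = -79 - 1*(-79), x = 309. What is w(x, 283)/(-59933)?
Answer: 0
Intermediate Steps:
w(O, z) = 0 (w(O, z) = -79 + 79 = 0)
w(x, 283)/(-59933) = 0/(-59933) = 0*(-1/59933) = 0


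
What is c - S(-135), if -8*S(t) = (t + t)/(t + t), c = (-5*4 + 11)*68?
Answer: -4895/8 ≈ -611.88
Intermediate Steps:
c = -612 (c = (-20 + 11)*68 = -9*68 = -612)
S(t) = -⅛ (S(t) = -(t + t)/(8*(t + t)) = -2*t/(8*(2*t)) = -2*t*1/(2*t)/8 = -⅛*1 = -⅛)
c - S(-135) = -612 - 1*(-⅛) = -612 + ⅛ = -4895/8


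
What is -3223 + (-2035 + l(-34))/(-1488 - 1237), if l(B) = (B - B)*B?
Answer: -1756128/545 ≈ -3222.3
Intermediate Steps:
l(B) = 0 (l(B) = 0*B = 0)
-3223 + (-2035 + l(-34))/(-1488 - 1237) = -3223 + (-2035 + 0)/(-1488 - 1237) = -3223 - 2035/(-2725) = -3223 - 2035*(-1/2725) = -3223 + 407/545 = -1756128/545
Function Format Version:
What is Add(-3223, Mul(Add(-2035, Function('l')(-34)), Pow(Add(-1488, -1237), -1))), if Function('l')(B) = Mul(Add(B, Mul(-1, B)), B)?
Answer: Rational(-1756128, 545) ≈ -3222.3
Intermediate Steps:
Function('l')(B) = 0 (Function('l')(B) = Mul(0, B) = 0)
Add(-3223, Mul(Add(-2035, Function('l')(-34)), Pow(Add(-1488, -1237), -1))) = Add(-3223, Mul(Add(-2035, 0), Pow(Add(-1488, -1237), -1))) = Add(-3223, Mul(-2035, Pow(-2725, -1))) = Add(-3223, Mul(-2035, Rational(-1, 2725))) = Add(-3223, Rational(407, 545)) = Rational(-1756128, 545)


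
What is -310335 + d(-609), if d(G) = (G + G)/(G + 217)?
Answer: -8689293/28 ≈ -3.1033e+5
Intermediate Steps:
d(G) = 2*G/(217 + G) (d(G) = (2*G)/(217 + G) = 2*G/(217 + G))
-310335 + d(-609) = -310335 + 2*(-609)/(217 - 609) = -310335 + 2*(-609)/(-392) = -310335 + 2*(-609)*(-1/392) = -310335 + 87/28 = -8689293/28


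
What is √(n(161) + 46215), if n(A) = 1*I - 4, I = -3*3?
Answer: √46202 ≈ 214.95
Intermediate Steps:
I = -9
n(A) = -13 (n(A) = 1*(-9) - 4 = -9 - 4 = -13)
√(n(161) + 46215) = √(-13 + 46215) = √46202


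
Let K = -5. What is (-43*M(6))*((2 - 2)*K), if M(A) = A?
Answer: 0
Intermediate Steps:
(-43*M(6))*((2 - 2)*K) = (-43*6)*((2 - 2)*(-5)) = -0*(-5) = -258*0 = 0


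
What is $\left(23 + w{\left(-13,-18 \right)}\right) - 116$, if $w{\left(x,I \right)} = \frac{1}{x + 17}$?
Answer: $- \frac{371}{4} \approx -92.75$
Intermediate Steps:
$w{\left(x,I \right)} = \frac{1}{17 + x}$
$\left(23 + w{\left(-13,-18 \right)}\right) - 116 = \left(23 + \frac{1}{17 - 13}\right) - 116 = \left(23 + \frac{1}{4}\right) - 116 = \frac{93}{4} - 116 = - \frac{371}{4}$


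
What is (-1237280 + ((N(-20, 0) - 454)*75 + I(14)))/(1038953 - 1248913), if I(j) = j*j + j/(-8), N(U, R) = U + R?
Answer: 5090543/839840 ≈ 6.0613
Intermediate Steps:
N(U, R) = R + U
I(j) = j² - j/8
(-1237280 + ((N(-20, 0) - 454)*75 + I(14)))/(1038953 - 1248913) = (-1237280 + (((0 - 20) - 454)*75 + 14*(-⅛ + 14)))/(1038953 - 1248913) = (-1237280 + ((-20 - 454)*75 + 14*(111/8)))/(-209960) = (-1237280 + (-474*75 + 777/4))*(-1/209960) = (-1237280 + (-35550 + 777/4))*(-1/209960) = (-1237280 - 141423/4)*(-1/209960) = -5090543/4*(-1/209960) = 5090543/839840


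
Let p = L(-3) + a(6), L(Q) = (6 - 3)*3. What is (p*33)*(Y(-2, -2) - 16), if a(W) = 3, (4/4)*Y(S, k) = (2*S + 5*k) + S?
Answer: -12672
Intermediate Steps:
Y(S, k) = 3*S + 5*k (Y(S, k) = (2*S + 5*k) + S = 3*S + 5*k)
L(Q) = 9 (L(Q) = 3*3 = 9)
p = 12 (p = 9 + 3 = 12)
(p*33)*(Y(-2, -2) - 16) = (12*33)*((3*(-2) + 5*(-2)) - 16) = 396*((-6 - 10) - 16) = 396*(-16 - 16) = 396*(-32) = -12672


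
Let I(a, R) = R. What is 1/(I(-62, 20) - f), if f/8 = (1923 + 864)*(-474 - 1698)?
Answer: 1/48426932 ≈ 2.0650e-8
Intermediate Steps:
f = -48426912 (f = 8*((1923 + 864)*(-474 - 1698)) = 8*(2787*(-2172)) = 8*(-6053364) = -48426912)
1/(I(-62, 20) - f) = 1/(20 - 1*(-48426912)) = 1/(20 + 48426912) = 1/48426932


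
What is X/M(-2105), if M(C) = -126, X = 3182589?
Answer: -353621/14 ≈ -25259.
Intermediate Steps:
X/M(-2105) = 3182589/(-126) = 3182589*(-1/126) = -353621/14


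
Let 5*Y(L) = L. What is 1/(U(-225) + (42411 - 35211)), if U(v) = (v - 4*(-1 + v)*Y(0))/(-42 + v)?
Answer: 89/640875 ≈ 0.00013887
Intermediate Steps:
Y(L) = L/5
U(v) = v/(-42 + v) (U(v) = (v - 4*(-1 + v)*(1/5)*0)/(-42 + v) = (v - 4*(-1 + v)*0)/(-42 + v) = (v - 4*0)/(-42 + v) = (v + 0)/(-42 + v) = v/(-42 + v))
1/(U(-225) + (42411 - 35211)) = 1/(-225/(-42 - 225) + (42411 - 35211)) = 1/(-225/(-267) + 7200) = 1/(-225*(-1/267) + 7200) = 1/(75/89 + 7200) = 1/(640875/89) = 89/640875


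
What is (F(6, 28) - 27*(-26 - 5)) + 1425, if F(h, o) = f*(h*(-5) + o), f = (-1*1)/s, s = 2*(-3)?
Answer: 6785/3 ≈ 2261.7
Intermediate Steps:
s = -6
f = ⅙ (f = -1*1/(-6) = -1*(-⅙) = ⅙ ≈ 0.16667)
F(h, o) = -5*h/6 + o/6 (F(h, o) = (h*(-5) + o)/6 = (-5*h + o)/6 = (o - 5*h)/6 = -5*h/6 + o/6)
(F(6, 28) - 27*(-26 - 5)) + 1425 = ((-⅚*6 + (⅙)*28) - 27*(-26 - 5)) + 1425 = ((-5 + 14/3) - 27*(-31)) + 1425 = (-⅓ + 837) + 1425 = 2510/3 + 1425 = 6785/3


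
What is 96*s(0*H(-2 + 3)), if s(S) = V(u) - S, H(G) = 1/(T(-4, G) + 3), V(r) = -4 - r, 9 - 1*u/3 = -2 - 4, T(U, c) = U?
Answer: -4704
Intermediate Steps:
u = 45 (u = 27 - 3*(-2 - 4) = 27 - 3*(-6) = 27 + 18 = 45)
H(G) = -1 (H(G) = 1/(-4 + 3) = 1/(-1) = -1)
s(S) = -49 - S (s(S) = (-4 - 1*45) - S = (-4 - 45) - S = -49 - S)
96*s(0*H(-2 + 3)) = 96*(-49 - 0*(-1)) = 96*(-49 - 1*0) = 96*(-49 + 0) = 96*(-49) = -4704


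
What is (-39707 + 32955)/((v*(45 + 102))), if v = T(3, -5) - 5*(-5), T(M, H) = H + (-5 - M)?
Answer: -1688/441 ≈ -3.8277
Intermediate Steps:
T(M, H) = -5 + H - M
v = 12 (v = (-5 - 5 - 1*3) - 5*(-5) = (-5 - 5 - 3) + 25 = -13 + 25 = 12)
(-39707 + 32955)/((v*(45 + 102))) = (-39707 + 32955)/((12*(45 + 102))) = -6752/(12*147) = -6752/1764 = -6752*1/1764 = -1688/441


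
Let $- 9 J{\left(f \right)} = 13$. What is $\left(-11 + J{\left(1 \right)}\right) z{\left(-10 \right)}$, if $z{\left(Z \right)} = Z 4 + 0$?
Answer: $\frac{4480}{9} \approx 497.78$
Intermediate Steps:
$z{\left(Z \right)} = 4 Z$ ($z{\left(Z \right)} = 4 Z + 0 = 4 Z$)
$J{\left(f \right)} = - \frac{13}{9}$ ($J{\left(f \right)} = \left(- \frac{1}{9}\right) 13 = - \frac{13}{9}$)
$\left(-11 + J{\left(1 \right)}\right) z{\left(-10 \right)} = \left(-11 - \frac{13}{9}\right) 4 \left(-10\right) = \left(- \frac{112}{9}\right) \left(-40\right) = \frac{4480}{9}$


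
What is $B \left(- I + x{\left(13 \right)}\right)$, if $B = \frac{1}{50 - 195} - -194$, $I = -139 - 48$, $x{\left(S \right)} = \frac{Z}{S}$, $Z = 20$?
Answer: $\frac{68944179}{1885} \approx 36575.0$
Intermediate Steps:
$x{\left(S \right)} = \frac{20}{S}$
$I = -187$
$B = \frac{28129}{145}$ ($B = \frac{1}{-145} + 194 = - \frac{1}{145} + 194 = \frac{28129}{145} \approx 193.99$)
$B \left(- I + x{\left(13 \right)}\right) = \frac{28129 \left(\left(-1\right) \left(-187\right) + \frac{20}{13}\right)}{145} = \frac{28129 \left(187 + 20 \cdot \frac{1}{13}\right)}{145} = \frac{28129 \left(187 + \frac{20}{13}\right)}{145} = \frac{28129}{145} \cdot \frac{2451}{13} = \frac{68944179}{1885}$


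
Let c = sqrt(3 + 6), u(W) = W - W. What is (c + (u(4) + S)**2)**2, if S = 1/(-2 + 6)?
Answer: 2401/256 ≈ 9.3789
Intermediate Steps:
u(W) = 0
S = 1/4 ≈ 0.25000
c = 3 (c = sqrt(9) = 3)
(c + (u(4) + S)**2)**2 = (3 + (0 + 1/4)**2)**2 = (3 + (1/4)**2)**2 = (3 + 1/16)**2 = (49/16)**2 = 2401/256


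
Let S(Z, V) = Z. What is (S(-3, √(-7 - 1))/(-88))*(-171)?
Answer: -513/88 ≈ -5.8295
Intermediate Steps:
(S(-3, √(-7 - 1))/(-88))*(-171) = -3/(-88)*(-171) = -3*(-1/88)*(-171) = (3/88)*(-171) = -513/88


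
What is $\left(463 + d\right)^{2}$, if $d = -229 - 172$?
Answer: $3844$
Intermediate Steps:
$d = -401$
$\left(463 + d\right)^{2} = \left(463 - 401\right)^{2} = 62^{2} = 3844$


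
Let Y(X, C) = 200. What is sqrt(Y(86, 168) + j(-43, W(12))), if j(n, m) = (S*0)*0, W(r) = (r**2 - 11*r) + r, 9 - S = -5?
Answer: 10*sqrt(2) ≈ 14.142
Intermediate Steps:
S = 14 (S = 9 - 1*(-5) = 9 + 5 = 14)
W(r) = r**2 - 10*r
j(n, m) = 0 (j(n, m) = (14*0)*0 = 0*0 = 0)
sqrt(Y(86, 168) + j(-43, W(12))) = sqrt(200 + 0) = sqrt(200) = 10*sqrt(2)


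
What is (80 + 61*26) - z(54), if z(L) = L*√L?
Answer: 1666 - 162*√6 ≈ 1269.2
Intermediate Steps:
z(L) = L^(3/2)
(80 + 61*26) - z(54) = (80 + 61*26) - 54^(3/2) = (80 + 1586) - 162*√6 = 1666 - 162*√6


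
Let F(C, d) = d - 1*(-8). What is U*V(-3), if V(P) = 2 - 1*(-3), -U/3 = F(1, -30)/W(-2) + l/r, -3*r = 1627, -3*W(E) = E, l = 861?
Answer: 844110/1627 ≈ 518.81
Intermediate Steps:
W(E) = -E/3
F(C, d) = 8 + d (F(C, d) = d + 8 = 8 + d)
r = -1627/3 (r = -⅓*1627 = -1627/3 ≈ -542.33)
U = 168822/1627 (U = -3*((8 - 30)/((-⅓*(-2))) + 861/(-1627/3)) = -3*(-22/⅔ + 861*(-3/1627)) = -3*(-22*3/2 - 2583/1627) = -3*(-33 - 2583/1627) = -3*(-56274/1627) = 168822/1627 ≈ 103.76)
V(P) = 5 (V(P) = 2 + 3 = 5)
U*V(-3) = (168822/1627)*5 = 844110/1627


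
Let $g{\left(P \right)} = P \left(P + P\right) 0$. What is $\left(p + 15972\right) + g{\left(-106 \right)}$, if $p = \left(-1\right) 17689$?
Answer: $-1717$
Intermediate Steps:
$p = -17689$
$g{\left(P \right)} = 0$ ($g{\left(P \right)} = P 2 P 0 = 2 P^{2} \cdot 0 = 0$)
$\left(p + 15972\right) + g{\left(-106 \right)} = \left(-17689 + 15972\right) + 0 = -1717 + 0 = -1717$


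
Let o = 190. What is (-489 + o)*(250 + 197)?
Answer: -133653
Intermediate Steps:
(-489 + o)*(250 + 197) = (-489 + 190)*(250 + 197) = -299*447 = -133653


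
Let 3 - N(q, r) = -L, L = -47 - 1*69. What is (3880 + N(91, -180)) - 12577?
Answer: -8810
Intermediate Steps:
L = -116 (L = -47 - 69 = -116)
N(q, r) = -113 (N(q, r) = 3 - (-1)*(-116) = 3 - 1*116 = 3 - 116 = -113)
(3880 + N(91, -180)) - 12577 = (3880 - 113) - 12577 = 3767 - 12577 = -8810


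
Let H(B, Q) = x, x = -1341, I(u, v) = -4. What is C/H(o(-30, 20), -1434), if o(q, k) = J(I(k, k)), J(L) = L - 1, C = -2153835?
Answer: 239315/149 ≈ 1606.1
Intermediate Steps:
J(L) = -1 + L
o(q, k) = -5 (o(q, k) = -1 - 4 = -5)
H(B, Q) = -1341
C/H(o(-30, 20), -1434) = -2153835/(-1341) = -2153835*(-1/1341) = 239315/149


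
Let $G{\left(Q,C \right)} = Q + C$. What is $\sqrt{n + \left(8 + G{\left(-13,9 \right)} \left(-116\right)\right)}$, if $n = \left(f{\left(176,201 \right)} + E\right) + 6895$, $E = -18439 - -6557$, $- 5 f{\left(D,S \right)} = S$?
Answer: $\frac{2 i \sqrt{28470}}{5} \approx 67.492 i$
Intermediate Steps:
$f{\left(D,S \right)} = - \frac{S}{5}$
$E = -11882$ ($E = -18439 + 6557 = -11882$)
$G{\left(Q,C \right)} = C + Q$
$n = - \frac{25136}{5}$ ($n = \left(\left(- \frac{1}{5}\right) 201 - 11882\right) + 6895 = \left(- \frac{201}{5} - 11882\right) + 6895 = - \frac{59611}{5} + 6895 = - \frac{25136}{5} \approx -5027.2$)
$\sqrt{n + \left(8 + G{\left(-13,9 \right)} \left(-116\right)\right)} = \sqrt{- \frac{25136}{5} + \left(8 + \left(9 - 13\right) \left(-116\right)\right)} = \sqrt{- \frac{25136}{5} + \left(8 - -464\right)} = \sqrt{- \frac{25136}{5} + \left(8 + 464\right)} = \sqrt{- \frac{25136}{5} + 472} = \sqrt{- \frac{22776}{5}} = \frac{2 i \sqrt{28470}}{5}$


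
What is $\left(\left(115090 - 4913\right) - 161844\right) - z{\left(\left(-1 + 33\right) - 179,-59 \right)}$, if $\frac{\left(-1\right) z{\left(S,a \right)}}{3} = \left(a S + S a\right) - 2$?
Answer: $365$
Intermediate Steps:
$z{\left(S,a \right)} = 6 - 6 S a$ ($z{\left(S,a \right)} = - 3 \left(\left(a S + S a\right) - 2\right) = - 3 \left(\left(S a + S a\right) - 2\right) = - 3 \left(2 S a - 2\right) = - 3 \left(-2 + 2 S a\right) = 6 - 6 S a$)
$\left(\left(115090 - 4913\right) - 161844\right) - z{\left(\left(-1 + 33\right) - 179,-59 \right)} = \left(\left(115090 - 4913\right) - 161844\right) - \left(6 - 6 \left(\left(-1 + 33\right) - 179\right) \left(-59\right)\right) = \left(110177 - 161844\right) - \left(6 - 6 \left(32 - 179\right) \left(-59\right)\right) = -51667 - \left(6 - \left(-882\right) \left(-59\right)\right) = -51667 - \left(6 - 52038\right) = -51667 - -52032 = -51667 + 52032 = 365$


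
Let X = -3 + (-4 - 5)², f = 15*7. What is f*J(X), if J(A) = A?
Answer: 8190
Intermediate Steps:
f = 105
X = 78 (X = -3 + (-9)² = -3 + 81 = 78)
f*J(X) = 105*78 = 8190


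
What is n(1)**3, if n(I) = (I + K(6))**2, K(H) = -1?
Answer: 0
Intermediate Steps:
n(I) = (-1 + I)**2 (n(I) = (I - 1)**2 = (-1 + I)**2)
n(1)**3 = ((-1 + 1)**2)**3 = (0**2)**3 = 0**3 = 0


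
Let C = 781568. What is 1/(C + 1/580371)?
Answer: 580371/453599401729 ≈ 1.2795e-6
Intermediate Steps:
1/(C + 1/580371) = 1/(781568 + 1/580371) = 1/(453599401729/580371) = 580371/453599401729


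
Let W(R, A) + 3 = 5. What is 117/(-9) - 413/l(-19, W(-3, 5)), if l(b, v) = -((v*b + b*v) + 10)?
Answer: -1271/66 ≈ -19.258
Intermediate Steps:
W(R, A) = 2 (W(R, A) = -3 + 5 = 2)
l(b, v) = -10 - 2*b*v (l(b, v) = -((b*v + b*v) + 10) = -(2*b*v + 10) = -(10 + 2*b*v) = -10 - 2*b*v)
117/(-9) - 413/l(-19, W(-3, 5)) = 117/(-9) - 413/(-10 - 2*(-19)*2) = 117*(-⅑) - 413/(-10 + 76) = -13 - 413/66 = -1271/66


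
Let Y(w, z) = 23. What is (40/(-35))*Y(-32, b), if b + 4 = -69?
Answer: -184/7 ≈ -26.286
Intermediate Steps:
b = -73 (b = -4 - 69 = -73)
(40/(-35))*Y(-32, b) = (40/(-35))*23 = (40*(-1/35))*23 = -8/7*23 = -184/7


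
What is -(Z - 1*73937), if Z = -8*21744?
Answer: 247889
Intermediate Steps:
Z = -173952
-(Z - 1*73937) = -(-173952 - 1*73937) = -(-173952 - 73937) = -1*(-247889) = 247889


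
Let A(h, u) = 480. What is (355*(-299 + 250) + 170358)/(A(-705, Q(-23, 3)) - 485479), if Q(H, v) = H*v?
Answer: -152963/484999 ≈ -0.31539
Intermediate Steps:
(355*(-299 + 250) + 170358)/(A(-705, Q(-23, 3)) - 485479) = (355*(-299 + 250) + 170358)/(480 - 485479) = (355*(-49) + 170358)/(-484999) = (-17395 + 170358)*(-1/484999) = 152963*(-1/484999) = -152963/484999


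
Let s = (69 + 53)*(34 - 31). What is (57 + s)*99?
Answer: 41877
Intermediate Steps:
s = 366 (s = 122*3 = 366)
(57 + s)*99 = (57 + 366)*99 = 423*99 = 41877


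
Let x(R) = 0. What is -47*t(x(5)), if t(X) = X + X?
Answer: 0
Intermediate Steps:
t(X) = 2*X
-47*t(x(5)) = -94*0 = -47*0 = 0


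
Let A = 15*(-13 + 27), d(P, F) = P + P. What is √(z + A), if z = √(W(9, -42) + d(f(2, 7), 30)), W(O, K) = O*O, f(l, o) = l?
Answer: √(210 + √85) ≈ 14.806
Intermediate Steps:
W(O, K) = O²
d(P, F) = 2*P
A = 210 (A = 15*14 = 210)
z = √85 (z = √(9² + 2*2) = √(81 + 4) = √85 ≈ 9.2195)
√(z + A) = √(√85 + 210) = √(210 + √85)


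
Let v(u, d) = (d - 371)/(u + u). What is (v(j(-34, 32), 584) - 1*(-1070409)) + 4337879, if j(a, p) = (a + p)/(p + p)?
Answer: 5404880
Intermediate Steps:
j(a, p) = (a + p)/(2*p) (j(a, p) = (a + p)/((2*p)) = (a + p)*(1/(2*p)) = (a + p)/(2*p))
v(u, d) = (-371 + d)/(2*u) (v(u, d) = (-371 + d)/((2*u)) = (-371 + d)*(1/(2*u)) = (-371 + d)/(2*u))
(v(j(-34, 32), 584) - 1*(-1070409)) + 4337879 = ((-371 + 584)/(2*(((1/2)*(-34 + 32)/32))) - 1*(-1070409)) + 4337879 = ((1/2)*213/((1/2)*(1/32)*(-2)) + 1070409) + 4337879 = ((1/2)*213/(-1/32) + 1070409) + 4337879 = ((1/2)*(-32)*213 + 1070409) + 4337879 = (-3408 + 1070409) + 4337879 = 1067001 + 4337879 = 5404880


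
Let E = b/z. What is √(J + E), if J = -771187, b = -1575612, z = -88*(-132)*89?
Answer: 5*I*√473048768122/3916 ≈ 878.17*I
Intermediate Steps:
z = 1033824 (z = 11616*89 = 1033824)
E = -131301/86152 (E = -1575612/1033824 = -1575612*1/1033824 = -131301/86152 ≈ -1.5241)
√(J + E) = √(-771187 - 131301/86152) = √(-66439433725/86152) = 5*I*√473048768122/3916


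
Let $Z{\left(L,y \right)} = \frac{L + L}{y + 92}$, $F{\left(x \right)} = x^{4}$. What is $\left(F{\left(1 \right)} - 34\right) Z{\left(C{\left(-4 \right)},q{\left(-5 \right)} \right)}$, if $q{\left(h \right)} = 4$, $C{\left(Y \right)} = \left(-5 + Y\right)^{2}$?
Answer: $- \frac{891}{16} \approx -55.688$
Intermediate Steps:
$Z{\left(L,y \right)} = \frac{2 L}{92 + y}$
$\left(F{\left(1 \right)} - 34\right) Z{\left(C{\left(-4 \right)},q{\left(-5 \right)} \right)} = \left(1^{4} - 34\right) \frac{2 \left(-5 - 4\right)^{2}}{92 + 4} = \left(1 - 34\right) \frac{2 \left(-9\right)^{2}}{96} = - 33 \cdot 2 \cdot 81 \cdot \frac{1}{96} = \left(-33\right) \frac{27}{16} = - \frac{891}{16}$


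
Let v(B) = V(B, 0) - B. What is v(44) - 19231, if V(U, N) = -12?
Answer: -19287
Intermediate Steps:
v(B) = -12 - B
v(44) - 19231 = (-12 - 1*44) - 19231 = (-12 - 44) - 19231 = -56 - 19231 = -19287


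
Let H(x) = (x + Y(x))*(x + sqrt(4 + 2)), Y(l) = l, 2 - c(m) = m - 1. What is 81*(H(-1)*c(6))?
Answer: -486 + 486*sqrt(6) ≈ 704.45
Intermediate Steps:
c(m) = 3 - m (c(m) = 2 - (m - 1) = 2 - (-1 + m) = 2 + (1 - m) = 3 - m)
H(x) = 2*x*(x + sqrt(6)) (H(x) = (x + x)*(x + sqrt(4 + 2)) = (2*x)*(x + sqrt(6)) = 2*x*(x + sqrt(6)))
81*(H(-1)*c(6)) = 81*((2*(-1)*(-1 + sqrt(6)))*(3 - 1*6)) = 81*((2 - 2*sqrt(6))*(3 - 6)) = 81*((2 - 2*sqrt(6))*(-3)) = 81*(-6 + 6*sqrt(6)) = -486 + 486*sqrt(6)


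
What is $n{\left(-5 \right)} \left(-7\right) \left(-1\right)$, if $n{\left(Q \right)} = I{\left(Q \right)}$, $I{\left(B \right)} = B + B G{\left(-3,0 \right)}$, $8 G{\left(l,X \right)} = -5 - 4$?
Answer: $\frac{35}{8} \approx 4.375$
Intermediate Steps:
$G{\left(l,X \right)} = - \frac{9}{8}$ ($G{\left(l,X \right)} = \frac{-5 - 4}{8} = \frac{1}{8} \left(-9\right) = - \frac{9}{8}$)
$I{\left(B \right)} = - \frac{B}{8}$ ($I{\left(B \right)} = B + B \left(- \frac{9}{8}\right) = B - \frac{9 B}{8} = - \frac{B}{8}$)
$n{\left(Q \right)} = - \frac{Q}{8}$
$n{\left(-5 \right)} \left(-7\right) \left(-1\right) = \left(- \frac{1}{8}\right) \left(-5\right) \left(-7\right) \left(-1\right) = \frac{5}{8} \left(-7\right) \left(-1\right) = \left(- \frac{35}{8}\right) \left(-1\right) = \frac{35}{8}$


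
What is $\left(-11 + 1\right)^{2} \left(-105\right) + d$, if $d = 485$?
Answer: $-10015$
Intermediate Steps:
$\left(-11 + 1\right)^{2} \left(-105\right) + d = \left(-11 + 1\right)^{2} \left(-105\right) + 485 = \left(-10\right)^{2} \left(-105\right) + 485 = 100 \left(-105\right) + 485 = -10500 + 485 = -10015$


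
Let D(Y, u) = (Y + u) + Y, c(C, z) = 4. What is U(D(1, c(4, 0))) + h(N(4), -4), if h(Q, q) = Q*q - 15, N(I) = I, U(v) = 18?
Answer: -13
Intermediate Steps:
D(Y, u) = u + 2*Y
h(Q, q) = -15 + Q*q
U(D(1, c(4, 0))) + h(N(4), -4) = 18 + (-15 + 4*(-4)) = 18 + (-15 - 16) = 18 - 31 = -13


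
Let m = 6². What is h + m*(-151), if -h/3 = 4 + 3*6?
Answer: -5502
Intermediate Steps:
m = 36
h = -66 (h = -3*(4 + 3*6) = -3*(4 + 18) = -3*22 = -66)
h + m*(-151) = -66 + 36*(-151) = -66 - 5436 = -5502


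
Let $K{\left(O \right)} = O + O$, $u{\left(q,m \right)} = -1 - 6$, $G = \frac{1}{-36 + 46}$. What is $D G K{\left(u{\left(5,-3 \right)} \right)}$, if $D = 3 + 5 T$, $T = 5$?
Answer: $- \frac{196}{5} \approx -39.2$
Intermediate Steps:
$G = \frac{1}{10} \approx 0.1$
$u{\left(q,m \right)} = -7$ ($u{\left(q,m \right)} = -1 - 6 = -7$)
$K{\left(O \right)} = 2 O$
$D = 28$ ($D = 3 + 5 \cdot 5 = 3 + 25 = 28$)
$D G K{\left(u{\left(5,-3 \right)} \right)} = 28 \cdot \frac{1}{10} \cdot 2 \left(-7\right) = \frac{14}{5} \left(-14\right) = - \frac{196}{5}$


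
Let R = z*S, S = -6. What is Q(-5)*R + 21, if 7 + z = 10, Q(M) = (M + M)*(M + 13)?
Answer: 1461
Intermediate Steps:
Q(M) = 2*M*(13 + M) (Q(M) = (2*M)*(13 + M) = 2*M*(13 + M))
z = 3 (z = -7 + 10 = 3)
R = -18 (R = 3*(-6) = -18)
Q(-5)*R + 21 = (2*(-5)*(13 - 5))*(-18) + 21 = (2*(-5)*8)*(-18) + 21 = -80*(-18) + 21 = 1440 + 21 = 1461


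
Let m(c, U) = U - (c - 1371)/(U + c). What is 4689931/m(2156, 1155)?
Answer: 15528361541/3823420 ≈ 4061.4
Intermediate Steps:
m(c, U) = U - (-1371 + c)/(U + c)
4689931/m(2156, 1155) = 4689931/(((1371 + 1155**2 - 1*2156 + 1155*2156)/(1155 + 2156))) = 4689931/(((1371 + 1334025 - 2156 + 2490180)/3311)) = 4689931/(((1/3311)*3823420)) = 4689931/(3823420/3311) = 4689931*(3311/3823420) = 15528361541/3823420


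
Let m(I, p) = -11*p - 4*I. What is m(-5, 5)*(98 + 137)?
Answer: -8225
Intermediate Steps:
m(-5, 5)*(98 + 137) = (-11*5 - 4*(-5))*(98 + 137) = (-55 + 20)*235 = -35*235 = -8225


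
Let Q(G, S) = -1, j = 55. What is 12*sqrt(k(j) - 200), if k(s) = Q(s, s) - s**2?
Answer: 12*I*sqrt(3226) ≈ 681.57*I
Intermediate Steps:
k(s) = -1 - s**2
12*sqrt(k(j) - 200) = 12*sqrt((-1 - 1*55**2) - 200) = 12*sqrt((-1 - 1*3025) - 200) = 12*sqrt((-1 - 3025) - 200) = 12*sqrt(-3026 - 200) = 12*sqrt(-3226) = 12*(I*sqrt(3226)) = 12*I*sqrt(3226)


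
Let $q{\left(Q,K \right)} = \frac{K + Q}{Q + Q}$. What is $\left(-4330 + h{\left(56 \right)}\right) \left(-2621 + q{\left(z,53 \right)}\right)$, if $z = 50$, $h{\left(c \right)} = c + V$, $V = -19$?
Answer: $\frac{1124753121}{100} \approx 1.1248 \cdot 10^{7}$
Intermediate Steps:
$h{\left(c \right)} = -19 + c$ ($h{\left(c \right)} = c - 19 = -19 + c$)
$q{\left(Q,K \right)} = \frac{K + Q}{2 Q}$
$\left(-4330 + h{\left(56 \right)}\right) \left(-2621 + q{\left(z,53 \right)}\right) = \left(-4330 + \left(-19 + 56\right)\right) \left(-2621 + \frac{53 + 50}{2 \cdot 50}\right) = \left(-4330 + 37\right) \left(-2621 + \frac{1}{2} \cdot \frac{1}{50} \cdot 103\right) = - 4293 \left(-2621 + \frac{103}{100}\right) = \left(-4293\right) \left(- \frac{261997}{100}\right) = \frac{1124753121}{100}$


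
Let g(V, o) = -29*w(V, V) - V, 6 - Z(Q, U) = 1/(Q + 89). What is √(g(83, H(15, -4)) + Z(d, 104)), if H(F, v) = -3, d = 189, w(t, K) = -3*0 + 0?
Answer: I*√5951146/278 ≈ 8.7752*I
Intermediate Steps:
w(t, K) = 0 (w(t, K) = 0 + 0 = 0)
Z(Q, U) = 6 - 1/(89 + Q) (Z(Q, U) = 6 - 1/(Q + 89) = 6 - 1/(89 + Q))
g(V, o) = -V (g(V, o) = -29*0 - V = 0 - V = -V)
√(g(83, H(15, -4)) + Z(d, 104)) = √(-1*83 + (533 + 6*189)/(89 + 189)) = √(-83 + (533 + 1134)/278) = √(-83 + (1/278)*1667) = √(-83 + 1667/278) = √(-21407/278) = I*√5951146/278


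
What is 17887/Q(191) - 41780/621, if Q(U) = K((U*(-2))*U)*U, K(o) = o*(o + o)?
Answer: -84962104016994413/1262840272892568 ≈ -67.279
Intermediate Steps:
K(o) = 2*o² (K(o) = o*(2*o) = 2*o²)
Q(U) = 8*U⁵ (Q(U) = (2*((U*(-2))*U)²)*U = (2*((-2*U)*U)²)*U = (2*(-2*U²)²)*U = (2*(4*U⁴))*U = (8*U⁴)*U = 8*U⁵)
17887/Q(191) - 41780/621 = 17887/((8*191⁵)) - 41780/621 = 17887/((8*254194901951)) - 41780*1/621 = 17887/2033559215608 - 41780/621 = -84962104016994413/1262840272892568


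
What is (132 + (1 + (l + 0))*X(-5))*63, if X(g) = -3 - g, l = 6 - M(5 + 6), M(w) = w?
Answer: 7812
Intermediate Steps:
l = -5 (l = 6 - (5 + 6) = 6 - 1*11 = 6 - 11 = -5)
(132 + (1 + (l + 0))*X(-5))*63 = (132 + (1 + (-5 + 0))*(-3 - 1*(-5)))*63 = (132 + (1 - 5)*(-3 + 5))*63 = (132 - 4*2)*63 = (132 - 8)*63 = 124*63 = 7812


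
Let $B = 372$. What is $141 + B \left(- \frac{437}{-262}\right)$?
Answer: $\frac{99753}{131} \approx 761.47$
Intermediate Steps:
$141 + B \left(- \frac{437}{-262}\right) = 141 + 372 \left(- \frac{437}{-262}\right) = 141 + 372 \left(\left(-437\right) \left(- \frac{1}{262}\right)\right) = 141 + 372 \cdot \frac{437}{262} = 141 + \frac{81282}{131} = \frac{99753}{131}$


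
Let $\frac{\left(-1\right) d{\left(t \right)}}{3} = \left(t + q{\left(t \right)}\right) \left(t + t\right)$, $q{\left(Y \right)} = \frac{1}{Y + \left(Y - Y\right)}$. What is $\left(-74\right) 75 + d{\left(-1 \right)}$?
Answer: $-5562$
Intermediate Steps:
$q{\left(Y \right)} = \frac{1}{Y}$ ($q{\left(Y \right)} = \frac{1}{Y + 0} = \frac{1}{Y}$)
$d{\left(t \right)} = - 6 t \left(t + \frac{1}{t}\right)$ ($d{\left(t \right)} = - 3 \left(t + \frac{1}{t}\right) \left(t + t\right) = - 3 \left(t + \frac{1}{t}\right) 2 t = - 3 \cdot 2 t \left(t + \frac{1}{t}\right) = - 6 t \left(t + \frac{1}{t}\right)$)
$\left(-74\right) 75 + d{\left(-1 \right)} = \left(-74\right) 75 - \left(6 + 6 \left(-1\right)^{2}\right) = -5550 - 12 = -5562$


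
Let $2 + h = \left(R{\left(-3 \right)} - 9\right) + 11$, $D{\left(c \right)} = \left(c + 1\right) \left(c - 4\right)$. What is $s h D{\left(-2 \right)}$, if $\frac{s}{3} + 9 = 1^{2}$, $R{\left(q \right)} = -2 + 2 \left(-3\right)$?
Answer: $1152$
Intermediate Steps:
$R{\left(q \right)} = -8$ ($R{\left(q \right)} = -2 - 6 = -8$)
$D{\left(c \right)} = \left(1 + c\right) \left(-4 + c\right)$
$h = -8$ ($h = -2 + \left(\left(-8 - 9\right) + 11\right) = -2 + \left(-17 + 11\right) = -2 - 6 = -8$)
$s = -24$ ($s = -27 + 3 \cdot 1^{2} = -27 + 3 \cdot 1 = -27 + 3 = -24$)
$s h D{\left(-2 \right)} = \left(-24\right) \left(-8\right) \left(-4 + \left(-2\right)^{2} - -6\right) = 192 \left(-4 + 4 + 6\right) = 192 \cdot 6 = 1152$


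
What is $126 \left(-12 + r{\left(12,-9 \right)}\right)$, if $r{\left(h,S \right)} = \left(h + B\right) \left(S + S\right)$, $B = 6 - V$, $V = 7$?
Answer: $-26460$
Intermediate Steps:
$B = -1$ ($B = 6 - 7 = -1$)
$r{\left(h,S \right)} = 2 S \left(-1 + h\right)$ ($r{\left(h,S \right)} = \left(h - 1\right) \left(S + S\right) = \left(-1 + h\right) 2 S = 2 S \left(-1 + h\right)$)
$126 \left(-12 + r{\left(12,-9 \right)}\right) = 126 \left(-12 + 2 \left(-9\right) \left(-1 + 12\right)\right) = 126 \left(-12 + 2 \left(-9\right) 11\right) = 126 \left(-12 - 198\right) = 126 \left(-210\right) = -26460$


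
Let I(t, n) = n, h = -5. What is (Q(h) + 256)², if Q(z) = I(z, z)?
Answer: 63001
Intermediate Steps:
Q(z) = z
(Q(h) + 256)² = (-5 + 256)² = 251² = 63001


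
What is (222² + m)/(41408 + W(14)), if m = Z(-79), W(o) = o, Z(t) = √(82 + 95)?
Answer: 24642/20711 + √177/41422 ≈ 1.1901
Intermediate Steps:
Z(t) = √177
m = √177 ≈ 13.304
(222² + m)/(41408 + W(14)) = (222² + √177)/(41408 + 14) = (49284 + √177)/41422 = (49284 + √177)*(1/41422) = 24642/20711 + √177/41422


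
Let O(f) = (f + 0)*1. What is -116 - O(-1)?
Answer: -115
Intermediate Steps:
O(f) = f (O(f) = f*1 = f)
-116 - O(-1) = -116 - 1*(-1) = -116 + 1 = -115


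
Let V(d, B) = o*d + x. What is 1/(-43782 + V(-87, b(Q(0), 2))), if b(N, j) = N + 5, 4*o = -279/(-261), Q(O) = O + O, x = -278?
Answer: -4/176333 ≈ -2.2684e-5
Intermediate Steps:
Q(O) = 2*O
o = 31/116 (o = (-279/(-261))/4 = (-279*(-1/261))/4 = (1/4)*(31/29) = 31/116 ≈ 0.26724)
b(N, j) = 5 + N
V(d, B) = -278 + 31*d/116 (V(d, B) = 31*d/116 - 278 = -278 + 31*d/116)
1/(-43782 + V(-87, b(Q(0), 2))) = 1/(-43782 + (-278 + (31/116)*(-87))) = 1/(-43782 + (-278 - 93/4)) = 1/(-43782 - 1205/4) = 1/(-176333/4) = -4/176333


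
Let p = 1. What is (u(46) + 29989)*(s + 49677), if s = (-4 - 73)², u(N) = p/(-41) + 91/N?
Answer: 1572619393017/943 ≈ 1.6677e+9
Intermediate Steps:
u(N) = -1/41 + 91/N (u(N) = 1/(-41) + 91/N = 1*(-1/41) + 91/N = -1/41 + 91/N)
s = 5929 (s = (-77)² = 5929)
(u(46) + 29989)*(s + 49677) = ((1/41)*(3731 - 1*46)/46 + 29989)*(5929 + 49677) = ((1/41)*(1/46)*(3731 - 46) + 29989)*55606 = ((1/41)*(1/46)*3685 + 29989)*55606 = (3685/1886 + 29989)*55606 = (56562939/1886)*55606 = 1572619393017/943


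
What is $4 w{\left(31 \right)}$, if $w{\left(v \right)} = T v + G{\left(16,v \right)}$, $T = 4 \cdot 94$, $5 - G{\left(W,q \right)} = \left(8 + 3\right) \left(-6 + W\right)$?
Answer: $46204$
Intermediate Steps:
$G{\left(W,q \right)} = 71 - 11 W$ ($G{\left(W,q \right)} = 5 - \left(8 + 3\right) \left(-6 + W\right) = 5 - 11 \left(-6 + W\right) = 5 - \left(-66 + 11 W\right) = 71 - 11 W$)
$T = 376$
$w{\left(v \right)} = -105 + 376 v$ ($w{\left(v \right)} = 376 v + \left(71 - 176\right) = 376 v - 105 = -105 + 376 v$)
$4 w{\left(31 \right)} = 4 \left(-105 + 376 \cdot 31\right) = 4 \left(-105 + 11656\right) = 4 \cdot 11551 = 46204$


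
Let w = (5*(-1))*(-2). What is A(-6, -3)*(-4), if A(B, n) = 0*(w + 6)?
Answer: 0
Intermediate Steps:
w = 10 (w = -5*(-2) = 10)
A(B, n) = 0 (A(B, n) = 0*(10 + 6) = 0*16 = 0)
A(-6, -3)*(-4) = 0*(-4) = 0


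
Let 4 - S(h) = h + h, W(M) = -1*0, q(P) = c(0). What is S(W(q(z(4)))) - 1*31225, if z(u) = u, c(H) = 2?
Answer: -31221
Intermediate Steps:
q(P) = 2
W(M) = 0
S(h) = 4 - 2*h (S(h) = 4 - (h + h) = 4 - 2*h)
S(W(q(z(4)))) - 1*31225 = (4 - 2*0) - 1*31225 = (4 + 0) - 31225 = 4 - 31225 = -31221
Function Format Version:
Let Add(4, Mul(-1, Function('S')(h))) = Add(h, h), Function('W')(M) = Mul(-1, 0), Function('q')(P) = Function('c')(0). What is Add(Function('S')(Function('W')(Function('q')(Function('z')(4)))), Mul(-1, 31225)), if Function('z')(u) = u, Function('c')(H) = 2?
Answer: -31221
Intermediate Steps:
Function('q')(P) = 2
Function('W')(M) = 0
Function('S')(h) = Add(4, Mul(-2, h)) (Function('S')(h) = Add(4, Mul(-1, Add(h, h))) = Add(4, Mul(-1, Mul(2, h))) = Add(4, Mul(-2, h)))
Add(Function('S')(Function('W')(Function('q')(Function('z')(4)))), Mul(-1, 31225)) = Add(Add(4, Mul(-2, 0)), Mul(-1, 31225)) = Add(Add(4, 0), -31225) = Add(4, -31225) = -31221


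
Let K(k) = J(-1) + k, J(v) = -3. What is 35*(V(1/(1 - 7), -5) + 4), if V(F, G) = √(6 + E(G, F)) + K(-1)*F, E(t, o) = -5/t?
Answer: 490/3 + 35*√7 ≈ 255.93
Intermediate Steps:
K(k) = -3 + k
V(F, G) = √(6 - 5/G) - 4*F (V(F, G) = √(6 - 5/G) + (-3 - 1)*F = √(6 - 5/G) - 4*F)
35*(V(1/(1 - 7), -5) + 4) = 35*((√(6 - 5/(-5)) - 4/(1 - 7)) + 4) = 35*((√(6 - 5*(-⅕)) - 4/(-6)) + 4) = 35*((√(6 + 1) - 4*(-⅙)) + 4) = 35*((√7 + ⅔) + 4) = 35*((⅔ + √7) + 4) = 35*(14/3 + √7) = 490/3 + 35*√7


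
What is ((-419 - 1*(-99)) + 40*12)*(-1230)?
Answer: -196800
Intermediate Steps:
((-419 - 1*(-99)) + 40*12)*(-1230) = ((-419 + 99) + 480)*(-1230) = (-320 + 480)*(-1230) = 160*(-1230) = -196800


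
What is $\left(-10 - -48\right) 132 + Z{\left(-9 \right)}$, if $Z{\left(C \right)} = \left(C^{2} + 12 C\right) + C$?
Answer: $4980$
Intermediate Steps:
$Z{\left(C \right)} = C^{2} + 13 C$
$\left(-10 - -48\right) 132 + Z{\left(-9 \right)} = \left(-10 - -48\right) 132 - 9 \left(13 - 9\right) = \left(-10 + 48\right) 132 - 36 = 38 \cdot 132 - 36 = 5016 - 36 = 4980$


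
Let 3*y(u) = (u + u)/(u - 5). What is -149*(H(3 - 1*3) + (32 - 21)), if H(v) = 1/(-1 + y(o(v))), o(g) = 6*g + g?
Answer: -1490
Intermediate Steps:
o(g) = 7*g
y(u) = 2*u/(3*(-5 + u)) (y(u) = ((u + u)/(u - 5))/3 = ((2*u)/(-5 + u))/3 = (2*u/(-5 + u))/3 = 2*u/(3*(-5 + u)))
H(v) = 1/(-1 + 14*v/(3*(-5 + 7*v))) (H(v) = 1/(-1 + 2*(7*v)/(3*(-5 + 7*v))) = 1/(-1 + 14*v/(3*(-5 + 7*v))))
-149*(H(3 - 1*3) + (32 - 21)) = -149*(3*(-5 + 7*(3 - 1*3))/(15 - 7*(3 - 1*3)) + (32 - 21)) = -149*(3*(-5 + 7*(3 - 3))/(15 - 7*(3 - 3)) + 11) = -149*(3*(-5 + 7*0)/(15 - 7*0) + 11) = -149*(3*(-5 + 0)/(15 + 0) + 11) = -149*(3*(-5)/15 + 11) = -149*(3*(1/15)*(-5) + 11) = -149*(-1 + 11) = -149*10 = -1490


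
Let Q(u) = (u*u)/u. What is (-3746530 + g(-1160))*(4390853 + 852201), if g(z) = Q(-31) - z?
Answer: -19637339694654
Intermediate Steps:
Q(u) = u (Q(u) = u²/u = u)
g(z) = -31 - z
(-3746530 + g(-1160))*(4390853 + 852201) = (-3746530 + (-31 - 1*(-1160)))*(4390853 + 852201) = (-3746530 + (-31 + 1160))*5243054 = (-3746530 + 1129)*5243054 = -3745401*5243054 = -19637339694654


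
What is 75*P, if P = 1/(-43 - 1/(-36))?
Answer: -2700/1547 ≈ -1.7453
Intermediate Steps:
P = -36/1547 (P = 1/(-43 - 1*(-1/36)) = 1/(-43 + 1/36) = 1/(-1547/36) = -36/1547 ≈ -0.023271)
75*P = 75*(-36/1547) = -2700/1547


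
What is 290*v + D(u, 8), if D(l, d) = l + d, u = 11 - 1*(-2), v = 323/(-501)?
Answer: -83149/501 ≈ -165.97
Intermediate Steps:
v = -323/501 (v = 323*(-1/501) = -323/501 ≈ -0.64471)
u = 13 (u = 11 + 2 = 13)
D(l, d) = d + l
290*v + D(u, 8) = 290*(-323/501) + (8 + 13) = -93670/501 + 21 = -83149/501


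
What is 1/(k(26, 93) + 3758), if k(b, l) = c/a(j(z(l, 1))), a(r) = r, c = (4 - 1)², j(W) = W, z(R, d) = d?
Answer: 1/3767 ≈ 0.00026546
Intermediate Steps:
c = 9 (c = 3² = 9)
k(b, l) = 9 (k(b, l) = 9/1 = 9*1 = 9)
1/(k(26, 93) + 3758) = 1/(9 + 3758) = 1/3767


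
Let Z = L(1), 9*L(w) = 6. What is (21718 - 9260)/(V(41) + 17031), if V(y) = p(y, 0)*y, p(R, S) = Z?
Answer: 37374/51175 ≈ 0.73032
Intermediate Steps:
L(w) = 2/3 (L(w) = (1/9)*6 = 2/3)
Z = 2/3 ≈ 0.66667
p(R, S) = 2/3
V(y) = 2*y/3
(21718 - 9260)/(V(41) + 17031) = (21718 - 9260)/((2/3)*41 + 17031) = 12458/(82/3 + 17031) = 12458/(51175/3) = 12458*(3/51175) = 37374/51175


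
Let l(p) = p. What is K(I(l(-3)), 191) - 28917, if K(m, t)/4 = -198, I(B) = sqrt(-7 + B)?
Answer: -29709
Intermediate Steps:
K(m, t) = -792 (K(m, t) = 4*(-198) = -792)
K(I(l(-3)), 191) - 28917 = -792 - 28917 = -29709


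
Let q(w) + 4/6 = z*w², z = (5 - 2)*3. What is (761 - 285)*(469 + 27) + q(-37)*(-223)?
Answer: -7534015/3 ≈ -2.5113e+6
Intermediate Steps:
z = 9 (z = 3*3 = 9)
q(w) = -⅔ + 9*w²
(761 - 285)*(469 + 27) + q(-37)*(-223) = (761 - 285)*(469 + 27) + (-⅔ + 9*(-37)²)*(-223) = 476*496 + (-⅔ + 9*1369)*(-223) = 236096 + (-⅔ + 12321)*(-223) = 236096 + (36961/3)*(-223) = 236096 - 8242303/3 = -7534015/3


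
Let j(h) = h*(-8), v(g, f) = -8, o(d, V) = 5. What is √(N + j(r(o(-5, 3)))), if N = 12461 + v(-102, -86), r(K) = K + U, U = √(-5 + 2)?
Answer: √(12413 - 8*I*√3) ≈ 111.41 - 0.0622*I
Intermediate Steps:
U = I*√3 (U = √(-3) = I*√3 ≈ 1.732*I)
r(K) = K + I*√3
j(h) = -8*h
N = 12453 (N = 12461 - 8 = 12453)
√(N + j(r(o(-5, 3)))) = √(12453 - 8*(5 + I*√3)) = √(12453 + (-40 - 8*I*√3)) = √(12413 - 8*I*√3)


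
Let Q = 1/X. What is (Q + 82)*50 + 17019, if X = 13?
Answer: 274597/13 ≈ 21123.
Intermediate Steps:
Q = 1/13 ≈ 0.076923
(Q + 82)*50 + 17019 = (1/13 + 82)*50 + 17019 = (1067/13)*50 + 17019 = 53350/13 + 17019 = 274597/13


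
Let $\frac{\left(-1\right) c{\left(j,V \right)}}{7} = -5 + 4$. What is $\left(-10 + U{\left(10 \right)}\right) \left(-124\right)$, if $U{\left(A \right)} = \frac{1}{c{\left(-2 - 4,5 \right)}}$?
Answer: $\frac{8556}{7} \approx 1222.3$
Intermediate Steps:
$c{\left(j,V \right)} = 7$ ($c{\left(j,V \right)} = - 7 \left(-5 + 4\right) = \left(-7\right) \left(-1\right) = 7$)
$U{\left(A \right)} = \frac{1}{7}$
$\left(-10 + U{\left(10 \right)}\right) \left(-124\right) = \left(-10 + \frac{1}{7}\right) \left(-124\right) = \left(- \frac{69}{7}\right) \left(-124\right) = \frac{8556}{7}$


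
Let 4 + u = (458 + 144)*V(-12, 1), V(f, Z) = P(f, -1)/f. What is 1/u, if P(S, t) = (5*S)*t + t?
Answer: -6/17783 ≈ -0.00033740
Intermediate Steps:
P(S, t) = t + 5*S*t (P(S, t) = 5*S*t + t = t + 5*S*t)
V(f, Z) = (-1 - 5*f)/f (V(f, Z) = (-(1 + 5*f))/f = (-1 - 5*f)/f)
u = -17783/6 (u = -4 + (458 + 144)*(-5 - 1/(-12)) = -4 + 602*(-5 - 1*(-1/12)) = -4 + 602*(-5 + 1/12) = -4 + 602*(-59/12) = -4 - 17759/6 = -17783/6 ≈ -2963.8)
1/u = 1/(-17783/6) = -6/17783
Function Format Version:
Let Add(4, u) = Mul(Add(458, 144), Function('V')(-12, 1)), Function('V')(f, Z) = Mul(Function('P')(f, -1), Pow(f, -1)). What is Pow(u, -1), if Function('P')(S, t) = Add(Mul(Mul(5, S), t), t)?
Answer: Rational(-6, 17783) ≈ -0.00033740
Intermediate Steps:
Function('P')(S, t) = Add(t, Mul(5, S, t)) (Function('P')(S, t) = Add(Mul(5, S, t), t) = Add(t, Mul(5, S, t)))
Function('V')(f, Z) = Mul(Pow(f, -1), Add(-1, Mul(-5, f))) (Function('V')(f, Z) = Mul(Mul(-1, Add(1, Mul(5, f))), Pow(f, -1)) = Mul(Add(-1, Mul(-5, f)), Pow(f, -1)) = Mul(Pow(f, -1), Add(-1, Mul(-5, f))))
u = Rational(-17783, 6) (u = Add(-4, Mul(Add(458, 144), Add(-5, Mul(-1, Pow(-12, -1))))) = Add(-4, Mul(602, Add(-5, Mul(-1, Rational(-1, 12))))) = Add(-4, Mul(602, Add(-5, Rational(1, 12)))) = Add(-4, Mul(602, Rational(-59, 12))) = Add(-4, Rational(-17759, 6)) = Rational(-17783, 6) ≈ -2963.8)
Pow(u, -1) = Pow(Rational(-17783, 6), -1) = Rational(-6, 17783)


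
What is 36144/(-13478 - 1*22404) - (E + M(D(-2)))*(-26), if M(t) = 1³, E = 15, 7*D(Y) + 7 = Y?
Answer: 7445384/17941 ≈ 414.99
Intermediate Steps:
D(Y) = -1 + Y/7
M(t) = 1
36144/(-13478 - 1*22404) - (E + M(D(-2)))*(-26) = 36144/(-13478 - 1*22404) - (15 + 1)*(-26) = 36144/(-13478 - 22404) - 16*(-26) = 36144/(-35882) - 1*(-416) = 36144*(-1/35882) + 416 = -18072/17941 + 416 = 7445384/17941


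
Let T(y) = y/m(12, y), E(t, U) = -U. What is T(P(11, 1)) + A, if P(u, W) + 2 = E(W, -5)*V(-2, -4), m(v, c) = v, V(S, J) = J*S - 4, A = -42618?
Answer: -85233/2 ≈ -42617.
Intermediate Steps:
V(S, J) = -4 + J*S
P(u, W) = 18 (P(u, W) = -2 + (-1*(-5))*(-4 - 4*(-2)) = -2 + 5*(-4 + 8) = -2 + 5*4 = -2 + 20 = 18)
T(y) = y/12
T(P(11, 1)) + A = (1/12)*18 - 42618 = 3/2 - 42618 = -85233/2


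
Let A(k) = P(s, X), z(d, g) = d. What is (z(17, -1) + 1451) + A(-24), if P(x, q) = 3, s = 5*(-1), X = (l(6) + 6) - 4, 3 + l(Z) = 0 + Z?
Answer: 1471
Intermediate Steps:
l(Z) = -3 + Z (l(Z) = -3 + (0 + Z) = -3 + Z)
X = 5 (X = ((-3 + 6) + 6) - 4 = (3 + 6) - 4 = 9 - 4 = 5)
s = -5
A(k) = 3
(z(17, -1) + 1451) + A(-24) = (17 + 1451) + 3 = 1468 + 3 = 1471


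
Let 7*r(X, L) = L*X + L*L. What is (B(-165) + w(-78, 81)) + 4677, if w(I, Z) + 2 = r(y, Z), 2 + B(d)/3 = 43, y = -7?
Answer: 39580/7 ≈ 5654.3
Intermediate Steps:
B(d) = 123 (B(d) = -6 + 3*43 = -6 + 129 = 123)
r(X, L) = L**2/7 + L*X/7 (r(X, L) = (L*X + L*L)/7 = (L*X + L**2)/7 = (L**2 + L*X)/7 = L**2/7 + L*X/7)
w(I, Z) = -2 + Z*(-7 + Z)/7 (w(I, Z) = -2 + Z*(Z - 7)/7 = -2 + Z*(-7 + Z)/7)
(B(-165) + w(-78, 81)) + 4677 = (123 + (-2 + (1/7)*81*(-7 + 81))) + 4677 = (123 + (-2 + (1/7)*81*74)) + 4677 = (123 + (-2 + 5994/7)) + 4677 = (123 + 5980/7) + 4677 = 6841/7 + 4677 = 39580/7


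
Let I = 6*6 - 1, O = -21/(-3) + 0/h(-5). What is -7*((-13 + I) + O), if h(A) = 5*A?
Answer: -203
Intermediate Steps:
O = 7 (O = -21/(-3) + 0/((5*(-5))) = -21*(-⅓) + 0/(-25) = 7 + 0*(-1/25) = 7 + 0 = 7)
I = 35 (I = 36 - 1 = 35)
-7*((-13 + I) + O) = -7*((-13 + 35) + 7) = -7*(22 + 7) = -7*29 = -203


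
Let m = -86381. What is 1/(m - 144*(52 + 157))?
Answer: -1/116477 ≈ -8.5854e-6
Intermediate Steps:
1/(m - 144*(52 + 157)) = 1/(-86381 - 144*(52 + 157)) = 1/(-86381 - 144*209) = 1/(-86381 - 30096) = 1/(-116477) = -1/116477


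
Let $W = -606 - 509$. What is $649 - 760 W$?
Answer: $848049$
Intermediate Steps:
$W = -1115$ ($W = -606 - 509 = -1115$)
$649 - 760 W = 649 - -847400 = 649 + 847400 = 848049$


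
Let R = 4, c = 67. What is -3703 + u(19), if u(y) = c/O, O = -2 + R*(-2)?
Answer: -37097/10 ≈ -3709.7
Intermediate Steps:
O = -10 (O = -2 + 4*(-2) = -2 - 8 = -10)
u(y) = -67/10 (u(y) = 67/(-10) = 67*(-⅒) = -67/10)
-3703 + u(19) = -3703 - 67/10 = -37097/10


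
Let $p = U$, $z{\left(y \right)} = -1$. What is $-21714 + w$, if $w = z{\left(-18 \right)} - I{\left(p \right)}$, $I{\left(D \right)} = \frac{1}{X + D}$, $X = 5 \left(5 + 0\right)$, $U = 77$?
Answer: $- \frac{2214931}{102} \approx -21715.0$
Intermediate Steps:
$X = 25$ ($X = 5 \cdot 5 = 25$)
$p = 77$
$I{\left(D \right)} = \frac{1}{25 + D}$
$w = - \frac{103}{102}$ ($w = -1 - \frac{1}{25 + 77} = -1 - \frac{1}{102} = - \frac{103}{102} \approx -1.0098$)
$-21714 + w = -21714 - \frac{103}{102} = - \frac{2214931}{102}$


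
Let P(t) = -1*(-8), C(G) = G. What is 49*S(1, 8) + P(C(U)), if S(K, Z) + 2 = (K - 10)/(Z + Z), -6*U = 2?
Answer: -1881/16 ≈ -117.56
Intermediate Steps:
U = -⅓ (U = -⅙*2 = -⅓ ≈ -0.33333)
S(K, Z) = -2 + (-10 + K)/(2*Z) (S(K, Z) = -2 + (K - 10)/(Z + Z) = -2 + (-10 + K)/((2*Z)) = -2 + (-10 + K)*(1/(2*Z)) = -2 + (-10 + K)/(2*Z))
P(t) = 8
49*S(1, 8) + P(C(U)) = 49*((½)*(-10 + 1 - 4*8)/8) + 8 = 49*((½)*(⅛)*(-10 + 1 - 32)) + 8 = 49*((½)*(⅛)*(-41)) + 8 = 49*(-41/16) + 8 = -2009/16 + 8 = -1881/16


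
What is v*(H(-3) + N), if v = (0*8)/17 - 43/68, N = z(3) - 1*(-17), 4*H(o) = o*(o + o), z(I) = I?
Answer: -2107/136 ≈ -15.493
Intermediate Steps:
H(o) = o**2/2 (H(o) = (o*(o + o))/4 = (o*(2*o))/4 = (2*o**2)/4 = o**2/2)
N = 20 (N = 3 - 1*(-17) = 3 + 17 = 20)
v = -43/68 (v = 0*(1/17) - 43*1/68 = 0 - 43/68 = -43/68 ≈ -0.63235)
v*(H(-3) + N) = -43*((1/2)*(-3)**2 + 20)/68 = -43*((1/2)*9 + 20)/68 = -43*(9/2 + 20)/68 = -43/68*49/2 = -2107/136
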